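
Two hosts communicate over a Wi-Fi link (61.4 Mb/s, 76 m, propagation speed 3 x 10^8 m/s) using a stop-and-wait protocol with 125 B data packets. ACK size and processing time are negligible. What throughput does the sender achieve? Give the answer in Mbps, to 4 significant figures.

59.55 Mbps

t_tx = L/R = 1000/61400000 = 1.62866e-05 s.
t_prop = 76/300000000 = 2.53333e-07 s; RTT = 5.06667e-07 s.
Cycle = t_tx + RTT = 1.67933e-05 s.
Throughput = L / cycle = 1000 / 1.67933e-05 = 59.55 Mbps.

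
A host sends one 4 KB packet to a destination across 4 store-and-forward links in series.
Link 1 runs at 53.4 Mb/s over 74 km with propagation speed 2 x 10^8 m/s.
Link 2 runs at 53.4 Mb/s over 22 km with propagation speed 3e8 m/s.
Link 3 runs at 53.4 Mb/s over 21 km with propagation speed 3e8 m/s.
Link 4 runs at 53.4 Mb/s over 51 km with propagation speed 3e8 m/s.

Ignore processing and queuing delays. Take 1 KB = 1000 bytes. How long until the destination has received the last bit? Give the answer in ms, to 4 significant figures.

L = 32000 bits.
Transmission delay per hop = L/R = 32000/53400000 = 0.599251 ms; 4 hops → 2.397 ms.
Propagation delays (d/s per hop): 0.37, 0.0733333, 0.07, 0.17 ms; sum = 0.683333 ms.
End-to-end = 3.080 ms.

3.080 ms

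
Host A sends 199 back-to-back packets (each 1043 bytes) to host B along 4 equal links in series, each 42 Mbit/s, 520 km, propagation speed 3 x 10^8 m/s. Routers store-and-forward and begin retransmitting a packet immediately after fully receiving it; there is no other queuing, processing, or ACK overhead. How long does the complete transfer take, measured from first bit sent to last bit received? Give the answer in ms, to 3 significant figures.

Per-hop transmission t_tx = L/R = 8344/42000000 = 0.198667 ms.
Per-hop propagation t_prop = 520000/300000000 = 1.73333 ms.
Pipeline fill: first packet needs 4·t_tx to clear all hops; remaining 198 packets each add one t_tx.
Total = (4+199-1)·t_tx + 4·t_prop = 202·0.198667 + 4·1.73333 = 47.1 ms.

47.1 ms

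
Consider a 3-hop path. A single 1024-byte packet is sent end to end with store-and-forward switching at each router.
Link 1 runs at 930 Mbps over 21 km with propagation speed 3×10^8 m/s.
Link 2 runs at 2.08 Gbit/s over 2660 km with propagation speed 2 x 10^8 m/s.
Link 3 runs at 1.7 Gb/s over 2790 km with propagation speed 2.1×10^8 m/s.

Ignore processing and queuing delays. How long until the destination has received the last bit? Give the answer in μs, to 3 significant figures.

L = 1024 × 8 = 8192 bits.
Transmission delays (L/R per hop): 8.8086, 3.93846, 4.81882 μs; sum = 17.5659 μs.
Propagation delays (d/s per hop): 70, 13300, 13285.7 μs; sum = 26655.7 μs.
End-to-end = 26700 μs.

26700 μs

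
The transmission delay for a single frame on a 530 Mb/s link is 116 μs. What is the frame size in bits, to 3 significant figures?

61500 bits

L = R × t_tx = 530000000 b/s × 0.000116 s = 61480 bits.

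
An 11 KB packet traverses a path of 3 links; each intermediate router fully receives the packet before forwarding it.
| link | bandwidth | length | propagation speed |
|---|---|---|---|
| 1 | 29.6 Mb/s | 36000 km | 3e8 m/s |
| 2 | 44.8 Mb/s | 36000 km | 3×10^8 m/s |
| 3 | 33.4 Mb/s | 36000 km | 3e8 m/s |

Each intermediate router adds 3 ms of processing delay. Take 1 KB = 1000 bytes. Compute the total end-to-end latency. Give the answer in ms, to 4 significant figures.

L = 88000 bits.
Transmission delays (L/R per hop): 2.97297, 1.96429, 2.63473 ms; sum = 7.57199 ms.
Propagation delays (d/s per hop): 120, 120, 120 ms; sum = 360 ms.
Processing at 2 router(s): 2 × 3 ms = 6 ms.
End-to-end = 373.6 ms.

373.6 ms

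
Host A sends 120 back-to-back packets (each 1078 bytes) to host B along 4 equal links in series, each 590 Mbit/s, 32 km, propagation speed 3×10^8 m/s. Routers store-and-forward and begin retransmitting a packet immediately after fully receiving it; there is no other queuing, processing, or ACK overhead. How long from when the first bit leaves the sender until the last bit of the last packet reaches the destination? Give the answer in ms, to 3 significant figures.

2.22 ms

Per-hop transmission t_tx = L/R = 8624/590000000 = 0.0146169 ms.
Per-hop propagation t_prop = 32000/300000000 = 0.106667 ms.
Pipeline fill: first packet needs 4·t_tx to clear all hops; remaining 119 packets each add one t_tx.
Total = (4+120-1)·t_tx + 4·t_prop = 123·0.0146169 + 4·0.106667 = 2.22 ms.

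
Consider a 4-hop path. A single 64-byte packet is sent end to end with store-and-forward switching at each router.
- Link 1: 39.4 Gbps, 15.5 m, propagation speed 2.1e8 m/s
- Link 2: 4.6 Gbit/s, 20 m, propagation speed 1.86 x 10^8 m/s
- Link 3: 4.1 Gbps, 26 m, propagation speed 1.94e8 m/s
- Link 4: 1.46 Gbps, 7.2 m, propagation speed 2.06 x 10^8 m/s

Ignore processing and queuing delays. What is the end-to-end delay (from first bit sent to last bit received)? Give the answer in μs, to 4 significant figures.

L = 64 × 8 = 512 bits.
Transmission delays (L/R per hop): 0.0129949, 0.111304, 0.124878, 0.350685 μs; sum = 0.599862 μs.
Propagation delays (d/s per hop): 0.0738095, 0.107527, 0.134021, 0.0349515 μs; sum = 0.350308 μs.
End-to-end = 0.9502 μs.

0.9502 μs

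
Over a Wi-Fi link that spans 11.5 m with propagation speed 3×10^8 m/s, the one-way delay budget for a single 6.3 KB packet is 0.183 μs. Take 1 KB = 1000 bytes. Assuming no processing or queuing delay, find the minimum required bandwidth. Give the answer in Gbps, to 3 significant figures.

L = 50400 bits.
Propagation delay = 11.5 / 300000000 = 0.0383333 μs.
Transmission budget = 0.183 − 0.0383333 = 0.144667 μs.
R ≥ L / t_tx = 50400 bits / 1.44667e-07 s = 348 Gbps.

348 Gbps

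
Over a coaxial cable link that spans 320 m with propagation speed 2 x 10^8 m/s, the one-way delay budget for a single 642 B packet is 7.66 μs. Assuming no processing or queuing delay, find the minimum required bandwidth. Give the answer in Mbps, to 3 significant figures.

848 Mbps

L = 5136 bits.
Propagation delay = 320 / 200000000 = 1.6 μs.
Transmission budget = 7.66 − 1.6 = 6.06 μs.
R ≥ L / t_tx = 5136 bits / 6.06e-06 s = 848 Mbps.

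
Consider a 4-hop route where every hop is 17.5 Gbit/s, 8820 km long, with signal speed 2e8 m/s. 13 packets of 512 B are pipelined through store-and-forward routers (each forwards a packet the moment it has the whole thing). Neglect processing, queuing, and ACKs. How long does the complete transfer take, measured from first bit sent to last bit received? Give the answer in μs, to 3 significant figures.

176000 μs

Per-hop transmission t_tx = L/R = 4096/17500000000 = 0.234057 μs.
Per-hop propagation t_prop = 8820000/200000000 = 44100 μs.
Pipeline fill: first packet needs 4·t_tx to clear all hops; remaining 12 packets each add one t_tx.
Total = (4+13-1)·t_tx + 4·t_prop = 16·0.234057 + 4·44100 = 176000 μs.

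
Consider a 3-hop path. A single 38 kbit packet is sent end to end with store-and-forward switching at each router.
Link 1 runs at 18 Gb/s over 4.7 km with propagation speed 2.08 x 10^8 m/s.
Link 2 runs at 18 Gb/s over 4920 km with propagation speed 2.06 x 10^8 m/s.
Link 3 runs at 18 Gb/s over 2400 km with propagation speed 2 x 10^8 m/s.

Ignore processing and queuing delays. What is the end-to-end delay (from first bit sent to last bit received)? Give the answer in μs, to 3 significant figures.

L = 38000 bits.
Transmission delay per hop = L/R = 38000/18000000000 = 2.11111 μs; 3 hops → 6.33333 μs.
Propagation delays (d/s per hop): 22.5962, 23883.5, 12000 μs; sum = 35906.1 μs.
End-to-end = 35900 μs.

35900 μs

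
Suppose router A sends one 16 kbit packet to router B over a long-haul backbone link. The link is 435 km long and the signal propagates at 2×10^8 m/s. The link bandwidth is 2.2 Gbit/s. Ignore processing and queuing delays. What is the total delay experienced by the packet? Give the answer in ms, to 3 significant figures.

L = 16000 bits.
Transmission delay = L/R = 16000 / 2200000000 = 0.00727273 ms.
Propagation delay = d/s = 435000 m / 200000000 m/s = 2.175 ms.
Total = 2.18 ms.

2.18 ms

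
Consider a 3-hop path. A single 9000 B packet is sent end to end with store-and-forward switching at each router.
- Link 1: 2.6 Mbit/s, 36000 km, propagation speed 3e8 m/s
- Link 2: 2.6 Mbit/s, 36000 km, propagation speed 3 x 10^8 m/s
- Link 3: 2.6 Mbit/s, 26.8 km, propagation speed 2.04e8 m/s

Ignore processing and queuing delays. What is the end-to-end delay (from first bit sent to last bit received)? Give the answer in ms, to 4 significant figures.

323.2 ms

L = 9000 × 8 = 72000 bits.
Transmission delay per hop = L/R = 72000/2600000 = 27.6923 ms; 3 hops → 83.0769 ms.
Propagation delays (d/s per hop): 120, 120, 0.131373 ms; sum = 240.131 ms.
End-to-end = 323.2 ms.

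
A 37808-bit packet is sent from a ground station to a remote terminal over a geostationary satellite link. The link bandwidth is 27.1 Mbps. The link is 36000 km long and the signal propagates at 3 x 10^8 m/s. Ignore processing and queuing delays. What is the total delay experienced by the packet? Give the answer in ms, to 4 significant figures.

Transmission delay = L/R = 37808 / 27100000 = 1.39513 ms.
Propagation delay = d/s = 36000000 m / 300000000 m/s = 120 ms.
Total = 121.4 ms.

121.4 ms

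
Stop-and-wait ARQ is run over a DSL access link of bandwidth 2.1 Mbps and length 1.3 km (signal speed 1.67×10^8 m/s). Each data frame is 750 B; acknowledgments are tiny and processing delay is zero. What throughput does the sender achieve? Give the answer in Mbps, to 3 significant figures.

2.09 Mbps

t_tx = L/R = 6000/2100000 = 0.00285714 s.
t_prop = 1300/167000000 = 7.78443e-06 s; RTT = 1.55689e-05 s.
Cycle = t_tx + RTT = 0.00287271 s.
Throughput = L / cycle = 6000 / 0.00287271 = 2.09 Mbps.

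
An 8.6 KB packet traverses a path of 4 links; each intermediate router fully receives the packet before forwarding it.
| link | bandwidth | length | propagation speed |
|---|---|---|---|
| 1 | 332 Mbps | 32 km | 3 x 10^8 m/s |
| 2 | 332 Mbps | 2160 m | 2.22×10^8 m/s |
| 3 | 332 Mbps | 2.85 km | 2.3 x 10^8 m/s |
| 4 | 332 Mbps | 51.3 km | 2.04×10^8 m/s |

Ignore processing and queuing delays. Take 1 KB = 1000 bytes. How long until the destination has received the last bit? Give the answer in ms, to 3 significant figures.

L = 68800 bits.
Transmission delay per hop = L/R = 68800/332000000 = 0.207229 ms; 4 hops → 0.828916 ms.
Propagation delays (d/s per hop): 0.106667, 0.00972973, 0.0123913, 0.251471 ms; sum = 0.380258 ms.
End-to-end = 1.21 ms.

1.21 ms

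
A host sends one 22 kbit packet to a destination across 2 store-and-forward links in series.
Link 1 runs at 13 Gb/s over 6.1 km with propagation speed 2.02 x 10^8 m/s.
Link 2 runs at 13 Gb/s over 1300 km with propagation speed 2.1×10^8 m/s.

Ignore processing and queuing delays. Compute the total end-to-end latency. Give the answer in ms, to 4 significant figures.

6.224 ms

L = 22000 bits.
Transmission delay per hop = L/R = 22000/13000000000 = 0.00169231 ms; 2 hops → 0.00338462 ms.
Propagation delays (d/s per hop): 0.030198, 6.19048 ms; sum = 6.22067 ms.
End-to-end = 6.224 ms.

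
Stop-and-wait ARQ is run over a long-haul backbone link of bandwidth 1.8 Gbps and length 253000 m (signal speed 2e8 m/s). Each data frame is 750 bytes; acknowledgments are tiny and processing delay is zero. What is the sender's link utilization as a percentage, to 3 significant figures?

t_tx = L/R = 6000/1800000000 = 3.33333e-06 s.
t_prop = 253000/200000000 = 0.001265 s; RTT = 0.00253 s.
Cycle = t_tx + RTT = 0.00253333 s.
Utilization = t_tx / cycle = 3.33333e-06/0.00253333 = 0.132 %.

0.132 %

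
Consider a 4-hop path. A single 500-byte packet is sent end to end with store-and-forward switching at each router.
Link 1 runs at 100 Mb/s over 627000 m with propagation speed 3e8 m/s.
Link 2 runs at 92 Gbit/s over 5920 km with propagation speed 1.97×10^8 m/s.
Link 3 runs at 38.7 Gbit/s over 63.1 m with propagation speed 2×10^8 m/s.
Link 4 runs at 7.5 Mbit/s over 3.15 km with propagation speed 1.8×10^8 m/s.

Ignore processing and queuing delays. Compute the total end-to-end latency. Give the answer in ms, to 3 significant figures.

32.7 ms

L = 500 × 8 = 4000 bits.
Transmission delays (L/R per hop): 0.04, 4.34783e-05, 0.000103359, 0.533333 ms; sum = 0.57348 ms.
Propagation delays (d/s per hop): 2.09, 30.0508, 0.0003155, 0.0175 ms; sum = 32.1586 ms.
End-to-end = 32.7 ms.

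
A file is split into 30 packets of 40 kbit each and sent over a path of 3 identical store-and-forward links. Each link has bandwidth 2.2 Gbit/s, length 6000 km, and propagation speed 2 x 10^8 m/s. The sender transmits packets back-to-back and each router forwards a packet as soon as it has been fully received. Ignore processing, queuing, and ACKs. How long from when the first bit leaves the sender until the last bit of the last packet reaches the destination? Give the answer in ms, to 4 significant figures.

Per-hop transmission t_tx = L/R = 40000/2200000000 = 0.0181818 ms.
Per-hop propagation t_prop = 6000000/200000000 = 30 ms.
Pipeline fill: first packet needs 3·t_tx to clear all hops; remaining 29 packets each add one t_tx.
Total = (3+30-1)·t_tx + 3·t_prop = 32·0.0181818 + 3·30 = 90.58 ms.

90.58 ms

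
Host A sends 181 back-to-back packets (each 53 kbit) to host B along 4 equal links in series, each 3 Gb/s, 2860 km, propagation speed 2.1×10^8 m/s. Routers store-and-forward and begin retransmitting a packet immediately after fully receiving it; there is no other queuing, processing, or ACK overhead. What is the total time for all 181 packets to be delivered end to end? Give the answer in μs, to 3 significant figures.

Per-hop transmission t_tx = L/R = 53000/3000000000 = 17.6667 μs.
Per-hop propagation t_prop = 2860000/210000000 = 13619 μs.
Pipeline fill: first packet needs 4·t_tx to clear all hops; remaining 180 packets each add one t_tx.
Total = (4+181-1)·t_tx + 4·t_prop = 184·17.6667 + 4·13619 = 57700 μs.

57700 μs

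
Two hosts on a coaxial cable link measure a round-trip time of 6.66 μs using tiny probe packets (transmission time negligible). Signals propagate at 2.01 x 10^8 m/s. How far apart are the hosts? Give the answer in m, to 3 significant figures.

669 m

One-way propagation = RTT/2 = 3.33 μs.
d = s × t = 2.01e+08 × 3.33e-06 = 669 m.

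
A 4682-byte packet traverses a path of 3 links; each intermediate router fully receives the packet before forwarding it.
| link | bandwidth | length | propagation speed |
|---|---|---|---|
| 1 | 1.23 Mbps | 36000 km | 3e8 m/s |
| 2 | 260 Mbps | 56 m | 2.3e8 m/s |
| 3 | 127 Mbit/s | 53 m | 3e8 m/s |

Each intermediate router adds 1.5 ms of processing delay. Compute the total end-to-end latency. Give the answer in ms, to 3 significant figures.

154 ms

L = 4682 × 8 = 37456 bits.
Transmission delays (L/R per hop): 30.452, 0.144062, 0.294929 ms; sum = 30.891 ms.
Propagation delays (d/s per hop): 120, 0.000243478, 0.000176667 ms; sum = 120 ms.
Processing at 2 router(s): 2 × 1.5 ms = 3 ms.
End-to-end = 154 ms.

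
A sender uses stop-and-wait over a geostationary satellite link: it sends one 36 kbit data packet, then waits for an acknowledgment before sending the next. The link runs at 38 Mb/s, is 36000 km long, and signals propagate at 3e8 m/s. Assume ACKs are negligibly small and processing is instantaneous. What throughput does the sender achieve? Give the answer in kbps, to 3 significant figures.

149 kbps

t_tx = L/R = 36000/38000000 = 0.000947368 s.
t_prop = 36000000/300000000 = 0.12 s; RTT = 0.24 s.
Cycle = t_tx + RTT = 0.240947 s.
Throughput = L / cycle = 36000 / 0.240947 = 149 kbps.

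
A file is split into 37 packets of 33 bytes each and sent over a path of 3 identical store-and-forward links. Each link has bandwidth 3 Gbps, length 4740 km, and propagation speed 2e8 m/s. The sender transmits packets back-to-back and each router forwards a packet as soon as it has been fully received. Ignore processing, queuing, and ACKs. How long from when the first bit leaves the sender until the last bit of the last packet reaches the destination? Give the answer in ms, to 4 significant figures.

Per-hop transmission t_tx = L/R = 264/3000000000 = 8.8e-05 ms.
Per-hop propagation t_prop = 4740000/200000000 = 23.7 ms.
Pipeline fill: first packet needs 3·t_tx to clear all hops; remaining 36 packets each add one t_tx.
Total = (3+37-1)·t_tx + 3·t_prop = 39·8.8e-05 + 3·23.7 = 71.10 ms.

71.10 ms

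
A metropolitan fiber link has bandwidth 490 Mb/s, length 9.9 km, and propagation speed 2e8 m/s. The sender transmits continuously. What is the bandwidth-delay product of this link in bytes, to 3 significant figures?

Propagation delay = 9900 / 200000000 = 4.95e-05 s.
BDP = R × t_prop = 490000000 × 4.95e-05 = 24255 bits.
In bytes: 24255/8 = 3030 bytes.

3030 bytes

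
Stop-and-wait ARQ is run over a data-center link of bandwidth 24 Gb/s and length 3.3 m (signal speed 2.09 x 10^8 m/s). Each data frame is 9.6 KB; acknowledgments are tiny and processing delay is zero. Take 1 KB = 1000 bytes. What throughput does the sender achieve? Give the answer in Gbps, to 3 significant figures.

t_tx = L/R = 76800/24000000000 = 3.2e-06 s.
t_prop = 3.3/209000000 = 1.57895e-08 s; RTT = 3.15789e-08 s.
Cycle = t_tx + RTT = 3.23158e-06 s.
Throughput = L / cycle = 76800 / 3.23158e-06 = 23.8 Gbps.

23.8 Gbps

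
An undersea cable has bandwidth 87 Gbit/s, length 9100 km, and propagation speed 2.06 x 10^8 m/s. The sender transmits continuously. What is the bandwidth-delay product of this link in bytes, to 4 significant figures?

Propagation delay = 9100000 / 206000000 = 0.0441748 s.
BDP = R × t_prop = 87000000000 × 0.0441748 = 3843200000 bits.
In bytes: 3843200000/8 = 480400000 bytes.

480400000 bytes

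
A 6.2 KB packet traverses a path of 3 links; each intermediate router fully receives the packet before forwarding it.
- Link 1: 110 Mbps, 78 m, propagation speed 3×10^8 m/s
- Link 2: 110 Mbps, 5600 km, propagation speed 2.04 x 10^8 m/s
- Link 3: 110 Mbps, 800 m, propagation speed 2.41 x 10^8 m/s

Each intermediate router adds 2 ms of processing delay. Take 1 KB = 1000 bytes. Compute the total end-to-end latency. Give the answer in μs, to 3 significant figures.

32800 μs

L = 49600 bits.
Transmission delay per hop = L/R = 49600/110000000 = 450.909 μs; 3 hops → 1352.73 μs.
Propagation delays (d/s per hop): 0.26, 27451, 3.3195 μs; sum = 27454.6 μs.
Processing at 2 router(s): 2 × 2 ms = 4000 μs.
End-to-end = 32800 μs.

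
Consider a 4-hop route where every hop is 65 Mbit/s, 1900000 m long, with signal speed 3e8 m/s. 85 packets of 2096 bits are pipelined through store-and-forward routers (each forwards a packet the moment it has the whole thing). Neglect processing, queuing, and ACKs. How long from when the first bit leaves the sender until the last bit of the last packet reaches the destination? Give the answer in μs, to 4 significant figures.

28170 μs

Per-hop transmission t_tx = L/R = 2096/65000000 = 32.2462 μs.
Per-hop propagation t_prop = 1900000/300000000 = 6333.33 μs.
Pipeline fill: first packet needs 4·t_tx to clear all hops; remaining 84 packets each add one t_tx.
Total = (4+85-1)·t_tx + 4·t_prop = 88·32.2462 + 4·6333.33 = 28170 μs.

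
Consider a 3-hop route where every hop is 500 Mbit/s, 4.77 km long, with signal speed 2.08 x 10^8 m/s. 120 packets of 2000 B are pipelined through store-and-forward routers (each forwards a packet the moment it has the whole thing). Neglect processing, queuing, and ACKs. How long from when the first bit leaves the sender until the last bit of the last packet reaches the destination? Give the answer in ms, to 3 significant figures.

3.97 ms

Per-hop transmission t_tx = L/R = 16000/500000000 = 0.032 ms.
Per-hop propagation t_prop = 4770/208000000 = 0.0229327 ms.
Pipeline fill: first packet needs 3·t_tx to clear all hops; remaining 119 packets each add one t_tx.
Total = (3+120-1)·t_tx + 3·t_prop = 122·0.032 + 3·0.0229327 = 3.97 ms.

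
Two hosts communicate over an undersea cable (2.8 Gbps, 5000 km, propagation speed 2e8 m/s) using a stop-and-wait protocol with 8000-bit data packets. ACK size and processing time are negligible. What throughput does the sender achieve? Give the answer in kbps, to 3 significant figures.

160 kbps

t_tx = L/R = 8000/2800000000 = 2.85714e-06 s.
t_prop = 5000000/200000000 = 0.025 s; RTT = 0.05 s.
Cycle = t_tx + RTT = 0.0500029 s.
Throughput = L / cycle = 8000 / 0.0500029 = 160 kbps.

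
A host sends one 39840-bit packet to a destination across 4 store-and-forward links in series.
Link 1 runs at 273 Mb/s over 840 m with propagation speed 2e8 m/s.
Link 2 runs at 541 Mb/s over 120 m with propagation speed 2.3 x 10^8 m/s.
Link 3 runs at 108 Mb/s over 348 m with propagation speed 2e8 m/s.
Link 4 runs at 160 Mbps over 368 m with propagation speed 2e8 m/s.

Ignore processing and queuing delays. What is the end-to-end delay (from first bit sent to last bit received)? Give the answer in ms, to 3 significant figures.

0.846 ms

Transmission delays (L/R per hop): 0.145934, 0.0736414, 0.368889, 0.249 ms; sum = 0.837464 ms.
Propagation delays (d/s per hop): 0.0042, 0.000521739, 0.00174, 0.00184 ms; sum = 0.00830174 ms.
End-to-end = 0.846 ms.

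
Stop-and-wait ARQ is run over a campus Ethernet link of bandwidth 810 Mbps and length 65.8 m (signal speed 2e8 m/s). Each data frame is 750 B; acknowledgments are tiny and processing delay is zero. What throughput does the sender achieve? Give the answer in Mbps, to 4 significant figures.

t_tx = L/R = 6000/810000000 = 7.40741e-06 s.
t_prop = 65.8/200000000 = 3.29e-07 s; RTT = 6.58e-07 s.
Cycle = t_tx + RTT = 8.06541e-06 s.
Throughput = L / cycle = 6000 / 8.06541e-06 = 743.9 Mbps.

743.9 Mbps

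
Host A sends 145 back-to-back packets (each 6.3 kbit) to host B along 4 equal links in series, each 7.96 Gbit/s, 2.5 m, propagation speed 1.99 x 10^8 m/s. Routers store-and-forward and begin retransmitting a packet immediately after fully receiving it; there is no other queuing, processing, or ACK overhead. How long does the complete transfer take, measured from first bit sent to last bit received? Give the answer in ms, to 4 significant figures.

0.1172 ms

Per-hop transmission t_tx = L/R = 6300/7960000000 = 0.000791457 ms.
Per-hop propagation t_prop = 2.5/199000000 = 1.25628e-05 ms.
Pipeline fill: first packet needs 4·t_tx to clear all hops; remaining 144 packets each add one t_tx.
Total = (4+145-1)·t_tx + 4·t_prop = 148·0.000791457 + 4·1.25628e-05 = 0.1172 ms.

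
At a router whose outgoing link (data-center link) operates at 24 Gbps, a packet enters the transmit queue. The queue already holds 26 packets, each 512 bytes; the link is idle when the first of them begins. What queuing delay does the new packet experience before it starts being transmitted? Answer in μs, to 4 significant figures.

4.437 μs

Each queued packet: L/R = 4096/24000000000 = 0.170667 μs.
26 queued → 4.43733 μs.
Queuing delay = 4.437 μs.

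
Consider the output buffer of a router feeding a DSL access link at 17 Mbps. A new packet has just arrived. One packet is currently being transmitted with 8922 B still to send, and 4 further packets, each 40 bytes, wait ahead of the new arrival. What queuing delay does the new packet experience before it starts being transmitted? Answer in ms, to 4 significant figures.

4.274 ms

Each queued packet: L/R = 320/17000000 = 0.0188235 ms.
4 queued → 0.0752941 ms.
Plus remaining 71376 bits of current packet: 4.19859 ms.
Queuing delay = 4.274 ms.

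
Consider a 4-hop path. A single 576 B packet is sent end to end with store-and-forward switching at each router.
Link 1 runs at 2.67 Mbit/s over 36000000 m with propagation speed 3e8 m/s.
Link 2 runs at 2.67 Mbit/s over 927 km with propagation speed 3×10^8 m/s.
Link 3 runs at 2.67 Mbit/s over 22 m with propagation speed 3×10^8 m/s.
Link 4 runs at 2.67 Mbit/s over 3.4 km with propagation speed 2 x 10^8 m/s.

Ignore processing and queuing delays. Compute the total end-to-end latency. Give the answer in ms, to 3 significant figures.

L = 576 × 8 = 4608 bits.
Transmission delay per hop = L/R = 4608/2670000 = 1.72584 ms; 4 hops → 6.90337 ms.
Propagation delays (d/s per hop): 120, 3.09, 7.33333e-05, 0.017 ms; sum = 123.107 ms.
End-to-end = 130 ms.

130 ms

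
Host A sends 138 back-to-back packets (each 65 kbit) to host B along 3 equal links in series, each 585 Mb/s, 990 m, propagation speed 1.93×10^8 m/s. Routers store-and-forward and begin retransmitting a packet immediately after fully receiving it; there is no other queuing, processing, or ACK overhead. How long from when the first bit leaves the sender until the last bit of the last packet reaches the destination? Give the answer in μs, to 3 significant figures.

15600 μs

Per-hop transmission t_tx = L/R = 65000/585000000 = 111.111 μs.
Per-hop propagation t_prop = 990/193000000 = 5.12953 μs.
Pipeline fill: first packet needs 3·t_tx to clear all hops; remaining 137 packets each add one t_tx.
Total = (3+138-1)·t_tx + 3·t_prop = 140·111.111 + 3·5.12953 = 15600 μs.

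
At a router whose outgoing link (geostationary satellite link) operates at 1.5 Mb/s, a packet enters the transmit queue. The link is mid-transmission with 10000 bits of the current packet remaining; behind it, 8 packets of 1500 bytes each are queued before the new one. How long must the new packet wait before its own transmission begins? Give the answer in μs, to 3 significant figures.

70700 μs

Each queued packet: L/R = 12000/1500000 = 8000 μs.
8 queued → 64000 μs.
Plus remaining 10000 bits of current packet: 6666.67 μs.
Queuing delay = 70700 μs.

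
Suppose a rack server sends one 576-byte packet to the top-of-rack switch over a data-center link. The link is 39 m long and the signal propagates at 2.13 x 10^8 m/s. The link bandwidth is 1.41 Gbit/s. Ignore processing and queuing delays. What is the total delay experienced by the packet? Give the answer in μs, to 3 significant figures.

L = 576 × 8 = 4608 bits.
Transmission delay = L/R = 4608 / 1410000000 = 3.26809 μs.
Propagation delay = d/s = 39 m / 213000000 m/s = 0.183099 μs.
Total = 3.45 μs.

3.45 μs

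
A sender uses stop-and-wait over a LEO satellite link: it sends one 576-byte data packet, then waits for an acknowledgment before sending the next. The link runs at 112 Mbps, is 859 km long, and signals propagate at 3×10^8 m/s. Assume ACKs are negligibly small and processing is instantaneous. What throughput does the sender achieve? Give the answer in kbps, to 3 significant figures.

799 kbps

t_tx = L/R = 4608/112000000 = 4.11429e-05 s.
t_prop = 859000/300000000 = 0.00286333 s; RTT = 0.00572667 s.
Cycle = t_tx + RTT = 0.00576781 s.
Throughput = L / cycle = 4608 / 0.00576781 = 799 kbps.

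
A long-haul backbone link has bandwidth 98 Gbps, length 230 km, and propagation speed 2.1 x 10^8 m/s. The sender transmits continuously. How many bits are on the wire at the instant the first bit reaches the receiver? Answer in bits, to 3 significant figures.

107000000 bits

Propagation delay = 230000 / 210000000 = 0.00109524 s.
BDP = R × t_prop = 98000000000 × 0.00109524 = 107333000 bits.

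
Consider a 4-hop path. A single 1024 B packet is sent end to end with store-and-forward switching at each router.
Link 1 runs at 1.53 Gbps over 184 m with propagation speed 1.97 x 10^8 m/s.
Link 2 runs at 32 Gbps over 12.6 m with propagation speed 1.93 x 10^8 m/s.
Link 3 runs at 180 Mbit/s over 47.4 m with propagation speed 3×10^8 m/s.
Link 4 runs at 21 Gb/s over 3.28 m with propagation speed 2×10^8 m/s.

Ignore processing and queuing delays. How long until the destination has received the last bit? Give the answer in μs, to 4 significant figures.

52.69 μs

L = 1024 × 8 = 8192 bits.
Transmission delays (L/R per hop): 5.35425, 0.256, 45.5111, 0.390095 μs; sum = 51.5115 μs.
Propagation delays (d/s per hop): 0.93401, 0.065285, 0.158, 0.0164 μs; sum = 1.1737 μs.
End-to-end = 52.69 μs.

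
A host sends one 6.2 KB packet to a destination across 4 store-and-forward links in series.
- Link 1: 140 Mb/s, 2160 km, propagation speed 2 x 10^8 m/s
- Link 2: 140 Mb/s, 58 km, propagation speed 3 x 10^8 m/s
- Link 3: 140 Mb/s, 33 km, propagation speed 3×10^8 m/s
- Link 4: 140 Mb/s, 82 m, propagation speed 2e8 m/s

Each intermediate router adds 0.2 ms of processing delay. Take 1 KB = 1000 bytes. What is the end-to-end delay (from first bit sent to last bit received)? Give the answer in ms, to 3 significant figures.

13.1 ms

L = 49600 bits.
Transmission delay per hop = L/R = 49600/140000000 = 0.354286 ms; 4 hops → 1.41714 ms.
Propagation delays (d/s per hop): 10.8, 0.193333, 0.11, 0.00041 ms; sum = 11.1037 ms.
Processing at 3 router(s): 3 × 0.2 ms = 0.6 ms.
End-to-end = 13.1 ms.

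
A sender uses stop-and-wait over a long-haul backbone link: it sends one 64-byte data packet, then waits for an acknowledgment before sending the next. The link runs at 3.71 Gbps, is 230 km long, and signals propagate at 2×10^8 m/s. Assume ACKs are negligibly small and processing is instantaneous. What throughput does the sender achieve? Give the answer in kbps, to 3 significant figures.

t_tx = L/R = 512/3710000000 = 1.38005e-07 s.
t_prop = 230000/200000000 = 0.00115 s; RTT = 0.0023 s.
Cycle = t_tx + RTT = 0.00230014 s.
Throughput = L / cycle = 512 / 0.00230014 = 223 kbps.

223 kbps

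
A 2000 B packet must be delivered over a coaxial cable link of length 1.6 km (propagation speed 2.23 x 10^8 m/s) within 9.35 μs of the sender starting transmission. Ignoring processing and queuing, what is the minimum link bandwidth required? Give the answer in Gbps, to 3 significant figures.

7.36 Gbps

L = 16000 bits.
Propagation delay = 1600 / 223000000 = 7.17489 μs.
Transmission budget = 9.35 − 7.17489 = 2.17511 μs.
R ≥ L / t_tx = 16000 bits / 2.17511e-06 s = 7.36 Gbps.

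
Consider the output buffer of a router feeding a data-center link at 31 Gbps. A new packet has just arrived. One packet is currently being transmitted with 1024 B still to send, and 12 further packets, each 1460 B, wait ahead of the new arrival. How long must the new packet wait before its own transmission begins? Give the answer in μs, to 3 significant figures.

4.79 μs

Each queued packet: L/R = 11680/31000000000 = 0.376774 μs.
12 queued → 4.52129 μs.
Plus remaining 8192 bits of current packet: 0.264258 μs.
Queuing delay = 4.79 μs.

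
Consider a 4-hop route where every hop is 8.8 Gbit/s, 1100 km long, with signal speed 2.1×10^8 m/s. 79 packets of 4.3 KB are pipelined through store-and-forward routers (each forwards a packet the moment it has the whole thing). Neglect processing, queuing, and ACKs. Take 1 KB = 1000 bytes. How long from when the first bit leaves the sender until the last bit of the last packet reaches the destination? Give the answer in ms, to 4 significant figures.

Per-hop transmission t_tx = L/R = 34400/8800000000 = 0.00390909 ms.
Per-hop propagation t_prop = 1100000/210000000 = 5.2381 ms.
Pipeline fill: first packet needs 4·t_tx to clear all hops; remaining 78 packets each add one t_tx.
Total = (4+79-1)·t_tx + 4·t_prop = 82·0.00390909 + 4·5.2381 = 21.27 ms.

21.27 ms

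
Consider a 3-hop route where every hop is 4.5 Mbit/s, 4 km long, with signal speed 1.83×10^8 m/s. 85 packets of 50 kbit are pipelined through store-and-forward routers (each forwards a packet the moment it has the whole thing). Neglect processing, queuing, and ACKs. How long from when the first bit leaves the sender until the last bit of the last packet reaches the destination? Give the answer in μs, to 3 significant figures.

Per-hop transmission t_tx = L/R = 50000/4500000 = 11111.1 μs.
Per-hop propagation t_prop = 4000/183000000 = 21.8579 μs.
Pipeline fill: first packet needs 3·t_tx to clear all hops; remaining 84 packets each add one t_tx.
Total = (3+85-1)·t_tx + 3·t_prop = 87·11111.1 + 3·21.8579 = 967000 μs.

967000 μs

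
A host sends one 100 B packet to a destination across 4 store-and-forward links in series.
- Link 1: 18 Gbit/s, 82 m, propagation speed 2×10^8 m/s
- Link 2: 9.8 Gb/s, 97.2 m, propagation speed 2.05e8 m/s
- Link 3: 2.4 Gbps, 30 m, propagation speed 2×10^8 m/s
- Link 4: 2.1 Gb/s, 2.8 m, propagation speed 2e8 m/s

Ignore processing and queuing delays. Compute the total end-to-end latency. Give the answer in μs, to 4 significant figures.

L = 100 × 8 = 800 bits.
Transmission delays (L/R per hop): 0.0444444, 0.0816327, 0.333333, 0.380952 μs; sum = 0.840363 μs.
Propagation delays (d/s per hop): 0.41, 0.474146, 0.15, 0.014 μs; sum = 1.04815 μs.
End-to-end = 1.889 μs.

1.889 μs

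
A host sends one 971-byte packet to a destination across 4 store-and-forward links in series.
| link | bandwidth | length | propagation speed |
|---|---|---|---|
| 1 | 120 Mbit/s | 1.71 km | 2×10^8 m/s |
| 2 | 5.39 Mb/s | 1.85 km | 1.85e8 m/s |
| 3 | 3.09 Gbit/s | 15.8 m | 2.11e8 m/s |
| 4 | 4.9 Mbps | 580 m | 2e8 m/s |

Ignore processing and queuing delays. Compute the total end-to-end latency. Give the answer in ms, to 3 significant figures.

L = 971 × 8 = 7768 bits.
Transmission delays (L/R per hop): 0.0647333, 1.44119, 0.00251392, 1.58531 ms; sum = 3.09374 ms.
Propagation delays (d/s per hop): 0.00855, 0.01, 7.48815e-05, 0.0029 ms; sum = 0.0215249 ms.
End-to-end = 3.12 ms.

3.12 ms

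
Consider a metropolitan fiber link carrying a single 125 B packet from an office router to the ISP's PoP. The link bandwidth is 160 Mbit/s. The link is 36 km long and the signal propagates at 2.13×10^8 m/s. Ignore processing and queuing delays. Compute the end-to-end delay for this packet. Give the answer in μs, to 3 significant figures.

L = 125 × 8 = 1000 bits.
Transmission delay = L/R = 1000 / 160000000 = 6.25 μs.
Propagation delay = d/s = 36000 m / 213000000 m/s = 169.014 μs.
Total = 175 μs.

175 μs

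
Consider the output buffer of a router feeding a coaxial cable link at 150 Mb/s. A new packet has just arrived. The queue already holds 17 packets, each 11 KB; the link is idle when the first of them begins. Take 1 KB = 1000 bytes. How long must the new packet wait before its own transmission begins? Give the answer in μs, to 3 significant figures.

Each queued packet: L/R = 88000/150000000 = 586.667 μs.
17 queued → 9973.33 μs.
Queuing delay = 9970 μs.

9970 μs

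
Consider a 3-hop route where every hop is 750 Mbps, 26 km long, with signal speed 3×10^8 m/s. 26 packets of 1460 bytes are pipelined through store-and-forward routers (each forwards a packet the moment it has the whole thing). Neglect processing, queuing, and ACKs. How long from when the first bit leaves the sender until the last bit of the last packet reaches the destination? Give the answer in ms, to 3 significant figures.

Per-hop transmission t_tx = L/R = 11680/750000000 = 0.0155733 ms.
Per-hop propagation t_prop = 26000/300000000 = 0.0866667 ms.
Pipeline fill: first packet needs 3·t_tx to clear all hops; remaining 25 packets each add one t_tx.
Total = (3+26-1)·t_tx + 3·t_prop = 28·0.0155733 + 3·0.0866667 = 0.696 ms.

0.696 ms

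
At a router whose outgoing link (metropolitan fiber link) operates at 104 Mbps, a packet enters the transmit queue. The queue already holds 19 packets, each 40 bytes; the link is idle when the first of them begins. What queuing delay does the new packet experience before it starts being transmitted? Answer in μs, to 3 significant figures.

58.5 μs

Each queued packet: L/R = 320/104000000 = 3.07692 μs.
19 queued → 58.4615 μs.
Queuing delay = 58.5 μs.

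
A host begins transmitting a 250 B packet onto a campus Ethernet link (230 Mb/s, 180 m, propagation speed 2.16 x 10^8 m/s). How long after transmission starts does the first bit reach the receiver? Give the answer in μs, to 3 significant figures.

0.833 μs

First bit experiences only propagation delay: d/s = 180/216000000 = 0.833 μs.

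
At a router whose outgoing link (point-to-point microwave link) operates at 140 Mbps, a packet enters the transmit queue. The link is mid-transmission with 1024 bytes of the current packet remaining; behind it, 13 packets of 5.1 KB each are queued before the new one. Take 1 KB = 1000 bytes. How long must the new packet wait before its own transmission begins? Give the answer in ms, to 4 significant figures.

3.847 ms

Each queued packet: L/R = 40800/140000000 = 0.291429 ms.
13 queued → 3.78857 ms.
Plus remaining 8192 bits of current packet: 0.0585143 ms.
Queuing delay = 3.847 ms.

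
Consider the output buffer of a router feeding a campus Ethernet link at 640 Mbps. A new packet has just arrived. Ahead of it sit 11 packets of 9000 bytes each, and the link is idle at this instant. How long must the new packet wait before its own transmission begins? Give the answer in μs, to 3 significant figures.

1240 μs

Each queued packet: L/R = 72000/640000000 = 112.5 μs.
11 queued → 1237.5 μs.
Queuing delay = 1240 μs.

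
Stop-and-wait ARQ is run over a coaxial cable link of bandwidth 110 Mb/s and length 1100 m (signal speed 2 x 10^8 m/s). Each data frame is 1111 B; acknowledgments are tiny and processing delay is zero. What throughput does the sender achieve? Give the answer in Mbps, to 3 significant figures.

96.8 Mbps

t_tx = L/R = 8888/110000000 = 8.08e-05 s.
t_prop = 1100/200000000 = 5.5e-06 s; RTT = 1.1e-05 s.
Cycle = t_tx + RTT = 9.18e-05 s.
Throughput = L / cycle = 8888 / 9.18e-05 = 96.8 Mbps.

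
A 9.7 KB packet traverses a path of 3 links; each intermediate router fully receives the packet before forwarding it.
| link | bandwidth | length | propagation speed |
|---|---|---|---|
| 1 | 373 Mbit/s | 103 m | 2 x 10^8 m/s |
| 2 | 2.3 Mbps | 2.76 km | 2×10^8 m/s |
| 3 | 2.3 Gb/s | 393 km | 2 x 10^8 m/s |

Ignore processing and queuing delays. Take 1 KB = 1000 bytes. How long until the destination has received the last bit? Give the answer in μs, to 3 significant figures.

L = 77600 bits.
Transmission delays (L/R per hop): 208.043, 33739.1, 33.7391 μs; sum = 33980.9 μs.
Propagation delays (d/s per hop): 0.515, 13.8, 1965 μs; sum = 1979.32 μs.
End-to-end = 36000 μs.

36000 μs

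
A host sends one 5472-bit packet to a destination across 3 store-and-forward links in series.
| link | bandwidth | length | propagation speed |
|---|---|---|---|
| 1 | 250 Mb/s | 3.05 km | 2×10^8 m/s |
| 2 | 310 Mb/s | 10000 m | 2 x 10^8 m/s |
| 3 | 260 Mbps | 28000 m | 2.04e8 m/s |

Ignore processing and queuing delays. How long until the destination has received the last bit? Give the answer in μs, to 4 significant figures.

263.1 μs

Transmission delays (L/R per hop): 21.888, 17.6516, 21.0462 μs; sum = 60.5858 μs.
Propagation delays (d/s per hop): 15.25, 50, 137.255 μs; sum = 202.505 μs.
End-to-end = 263.1 μs.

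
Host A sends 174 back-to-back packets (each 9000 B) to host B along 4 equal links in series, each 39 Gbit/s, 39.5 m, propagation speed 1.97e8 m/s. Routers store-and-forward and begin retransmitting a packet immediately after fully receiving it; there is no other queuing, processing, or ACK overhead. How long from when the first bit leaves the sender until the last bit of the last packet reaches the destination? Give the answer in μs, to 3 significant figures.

328 μs

Per-hop transmission t_tx = L/R = 72000/39000000000 = 1.84615 μs.
Per-hop propagation t_prop = 39.5/197000000 = 0.200508 μs.
Pipeline fill: first packet needs 4·t_tx to clear all hops; remaining 173 packets each add one t_tx.
Total = (4+174-1)·t_tx + 4·t_prop = 177·1.84615 + 4·0.200508 = 328 μs.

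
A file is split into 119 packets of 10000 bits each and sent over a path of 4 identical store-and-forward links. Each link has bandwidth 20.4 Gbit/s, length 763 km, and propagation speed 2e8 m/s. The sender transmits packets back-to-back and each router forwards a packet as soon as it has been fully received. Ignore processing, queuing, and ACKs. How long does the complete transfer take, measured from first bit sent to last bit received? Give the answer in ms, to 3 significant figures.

Per-hop transmission t_tx = L/R = 10000/20400000000 = 0.000490196 ms.
Per-hop propagation t_prop = 763000/200000000 = 3.815 ms.
Pipeline fill: first packet needs 4·t_tx to clear all hops; remaining 118 packets each add one t_tx.
Total = (4+119-1)·t_tx + 4·t_prop = 122·0.000490196 + 4·3.815 = 15.3 ms.

15.3 ms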